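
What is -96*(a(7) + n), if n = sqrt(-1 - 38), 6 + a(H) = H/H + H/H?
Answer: 384 - 96*I*sqrt(39) ≈ 384.0 - 599.52*I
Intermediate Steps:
a(H) = -4 (a(H) = -6 + (H/H + H/H) = -6 + (1 + 1) = -6 + 2 = -4)
n = I*sqrt(39) (n = sqrt(-39) = I*sqrt(39) ≈ 6.245*I)
-96*(a(7) + n) = -96*(-4 + I*sqrt(39)) = 384 - 96*I*sqrt(39)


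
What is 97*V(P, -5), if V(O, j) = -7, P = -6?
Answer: -679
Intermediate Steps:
97*V(P, -5) = 97*(-7) = -679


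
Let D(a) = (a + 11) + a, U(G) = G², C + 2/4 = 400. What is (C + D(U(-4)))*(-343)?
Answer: -303555/2 ≈ -1.5178e+5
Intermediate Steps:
C = 799/2 (C = -½ + 400 = 799/2 ≈ 399.50)
D(a) = 11 + 2*a (D(a) = (11 + a) + a = 11 + 2*a)
(C + D(U(-4)))*(-343) = (799/2 + (11 + 2*(-4)²))*(-343) = (799/2 + (11 + 2*16))*(-343) = (799/2 + (11 + 32))*(-343) = (799/2 + 43)*(-343) = (885/2)*(-343) = -303555/2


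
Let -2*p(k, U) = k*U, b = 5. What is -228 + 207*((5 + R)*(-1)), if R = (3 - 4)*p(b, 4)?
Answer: -3333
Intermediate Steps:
p(k, U) = -U*k/2 (p(k, U) = -k*U/2 = -U*k/2)
R = 10 (R = (3 - 4)*(-1/2*4*5) = -1*(-10) = 10)
-228 + 207*((5 + R)*(-1)) = -228 + 207*((5 + 10)*(-1)) = -228 + 207*(15*(-1)) = -228 + 207*(-15) = -228 - 3105 = -3333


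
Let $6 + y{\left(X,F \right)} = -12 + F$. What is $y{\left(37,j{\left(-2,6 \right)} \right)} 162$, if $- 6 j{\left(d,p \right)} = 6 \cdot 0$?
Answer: $-2916$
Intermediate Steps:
$j{\left(d,p \right)} = 0$ ($j{\left(d,p \right)} = - \frac{6 \cdot 0}{6} = \left(- \frac{1}{6}\right) 0 = 0$)
$y{\left(X,F \right)} = -18 + F$ ($y{\left(X,F \right)} = -6 + \left(-12 + F\right) = -18 + F$)
$y{\left(37,j{\left(-2,6 \right)} \right)} 162 = \left(-18 + 0\right) 162 = \left(-18\right) 162 = -2916$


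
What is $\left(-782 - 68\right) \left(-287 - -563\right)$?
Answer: $-234600$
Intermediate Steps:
$\left(-782 - 68\right) \left(-287 - -563\right) = - 850 \left(-287 + 563\right) = \left(-850\right) 276 = -234600$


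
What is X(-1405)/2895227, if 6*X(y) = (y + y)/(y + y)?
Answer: 1/17371362 ≈ 5.7566e-8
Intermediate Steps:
X(y) = 1/6 (X(y) = ((y + y)/(y + y))/6 = ((2*y)/((2*y)))/6 = ((2*y)*(1/(2*y)))/6 = (1/6)*1 = 1/6)
X(-1405)/2895227 = (1/6)/2895227 = (1/6)*(1/2895227) = 1/17371362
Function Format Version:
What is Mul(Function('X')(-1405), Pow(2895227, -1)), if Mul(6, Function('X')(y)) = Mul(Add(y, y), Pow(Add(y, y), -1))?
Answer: Rational(1, 17371362) ≈ 5.7566e-8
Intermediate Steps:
Function('X')(y) = Rational(1, 6) (Function('X')(y) = Mul(Rational(1, 6), Mul(Add(y, y), Pow(Add(y, y), -1))) = Mul(Rational(1, 6), Mul(Mul(2, y), Pow(Mul(2, y), -1))) = Mul(Rational(1, 6), Mul(Mul(2, y), Mul(Rational(1, 2), Pow(y, -1)))) = Mul(Rational(1, 6), 1) = Rational(1, 6))
Mul(Function('X')(-1405), Pow(2895227, -1)) = Mul(Rational(1, 6), Pow(2895227, -1)) = Mul(Rational(1, 6), Rational(1, 2895227)) = Rational(1, 17371362)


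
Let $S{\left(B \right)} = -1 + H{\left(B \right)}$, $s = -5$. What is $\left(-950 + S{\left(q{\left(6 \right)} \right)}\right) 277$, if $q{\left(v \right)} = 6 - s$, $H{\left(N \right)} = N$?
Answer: $-260380$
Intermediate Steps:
$q{\left(v \right)} = 11$ ($q{\left(v \right)} = 6 - -5 = 6 + 5 = 11$)
$S{\left(B \right)} = -1 + B$
$\left(-950 + S{\left(q{\left(6 \right)} \right)}\right) 277 = \left(-950 + \left(-1 + 11\right)\right) 277 = \left(-950 + 10\right) 277 = \left(-940\right) 277 = -260380$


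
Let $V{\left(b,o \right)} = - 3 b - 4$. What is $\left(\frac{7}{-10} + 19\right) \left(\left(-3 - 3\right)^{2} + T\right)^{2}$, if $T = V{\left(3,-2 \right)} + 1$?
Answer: $\frac{52704}{5} \approx 10541.0$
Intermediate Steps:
$V{\left(b,o \right)} = -4 - 3 b$
$T = -12$ ($T = \left(-4 - 9\right) + 1 = -13 + 1 = -12$)
$\left(\frac{7}{-10} + 19\right) \left(\left(-3 - 3\right)^{2} + T\right)^{2} = \left(\frac{7}{-10} + 19\right) \left(\left(-3 - 3\right)^{2} - 12\right)^{2} = \left(7 \left(- \frac{1}{10}\right) + 19\right) \left(\left(-6\right)^{2} - 12\right)^{2} = \left(- \frac{7}{10} + 19\right) \left(36 - 12\right)^{2} = \frac{183 \cdot 24^{2}}{10} = \frac{183}{10} \cdot 576 = \frac{52704}{5}$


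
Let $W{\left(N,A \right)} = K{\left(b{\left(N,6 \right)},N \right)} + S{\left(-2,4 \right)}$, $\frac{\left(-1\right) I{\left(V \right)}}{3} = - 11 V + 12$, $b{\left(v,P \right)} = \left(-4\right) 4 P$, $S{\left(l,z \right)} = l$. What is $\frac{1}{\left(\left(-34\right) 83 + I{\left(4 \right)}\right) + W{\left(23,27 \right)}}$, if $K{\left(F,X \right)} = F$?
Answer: $- \frac{1}{2824} \approx -0.00035411$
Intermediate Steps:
$b{\left(v,P \right)} = - 16 P$
$I{\left(V \right)} = -36 + 33 V$ ($I{\left(V \right)} = - 3 \left(- 11 V + 12\right) = - 3 \left(12 - 11 V\right) = -36 + 33 V$)
$W{\left(N,A \right)} = -98$ ($W{\left(N,A \right)} = \left(-16\right) 6 - 2 = -96 - 2 = -98$)
$\frac{1}{\left(\left(-34\right) 83 + I{\left(4 \right)}\right) + W{\left(23,27 \right)}} = \frac{1}{\left(\left(-34\right) 83 + \left(-36 + 33 \cdot 4\right)\right) - 98} = \frac{1}{\left(-2822 + \left(-36 + 132\right)\right) - 98} = \frac{1}{\left(-2822 + 96\right) - 98} = \frac{1}{-2726 - 98} = \frac{1}{-2824} = - \frac{1}{2824}$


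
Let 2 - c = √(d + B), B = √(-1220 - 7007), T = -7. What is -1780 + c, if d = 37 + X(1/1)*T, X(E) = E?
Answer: -1778 - √(30 + I*√8227) ≈ -1785.9 - 5.7243*I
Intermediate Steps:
B = I*√8227 (B = √(-8227) = I*√8227 ≈ 90.703*I)
d = 30 (d = 37 - 7/1 = 37 + 1*(-7) = 37 - 7 = 30)
c = 2 - √(30 + I*√8227) ≈ -5.9226 - 5.7243*I
-1780 + c = -1780 + (2 - √(30 + I*√8227)) = -1778 - √(30 + I*√8227)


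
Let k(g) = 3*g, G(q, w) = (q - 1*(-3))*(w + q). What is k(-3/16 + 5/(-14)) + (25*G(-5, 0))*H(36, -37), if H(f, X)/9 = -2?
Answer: -504183/112 ≈ -4501.6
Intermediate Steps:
H(f, X) = -18 (H(f, X) = 9*(-2) = -18)
G(q, w) = (3 + q)*(q + w) (G(q, w) = (q + 3)*(q + w) = (3 + q)*(q + w))
k(-3/16 + 5/(-14)) + (25*G(-5, 0))*H(36, -37) = 3*(-3/16 + 5/(-14)) + (25*((-5)² + 3*(-5) + 3*0 - 5*0))*(-18) = 3*(-3*1/16 + 5*(-1/14)) + (25*(25 - 15 + 0 + 0))*(-18) = 3*(-3/16 - 5/14) + (25*10)*(-18) = 3*(-61/112) + 250*(-18) = -183/112 - 4500 = -504183/112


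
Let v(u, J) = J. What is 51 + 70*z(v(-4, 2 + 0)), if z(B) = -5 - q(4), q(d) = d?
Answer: -579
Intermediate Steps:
z(B) = -9 (z(B) = -5 - 1*4 = -5 - 4 = -9)
51 + 70*z(v(-4, 2 + 0)) = 51 + 70*(-9) = 51 - 630 = -579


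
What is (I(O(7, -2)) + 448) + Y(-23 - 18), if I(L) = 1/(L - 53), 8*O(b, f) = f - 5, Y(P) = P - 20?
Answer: 166789/431 ≈ 386.98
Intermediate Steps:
Y(P) = -20 + P
O(b, f) = -5/8 + f/8 (O(b, f) = (f - 5)/8 = (-5 + f)/8 = -5/8 + f/8)
I(L) = 1/(-53 + L)
(I(O(7, -2)) + 448) + Y(-23 - 18) = (1/(-53 + (-5/8 + (1/8)*(-2))) + 448) + (-20 + (-23 - 18)) = (1/(-53 + (-5/8 - 1/4)) + 448) + (-20 - 41) = (1/(-53 - 7/8) + 448) - 61 = (1/(-431/8) + 448) - 61 = (-8/431 + 448) - 61 = 193080/431 - 61 = 166789/431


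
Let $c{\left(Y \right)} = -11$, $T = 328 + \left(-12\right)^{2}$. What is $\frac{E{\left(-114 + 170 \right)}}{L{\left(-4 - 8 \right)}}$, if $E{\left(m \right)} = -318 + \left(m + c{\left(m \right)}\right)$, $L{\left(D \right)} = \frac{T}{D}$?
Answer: $\frac{819}{118} \approx 6.9407$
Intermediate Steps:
$T = 472$ ($T = 328 + 144 = 472$)
$L{\left(D \right)} = \frac{472}{D}$
$E{\left(m \right)} = -329 + m$ ($E{\left(m \right)} = -318 + \left(m - 11\right) = -318 + \left(-11 + m\right) = -329 + m$)
$\frac{E{\left(-114 + 170 \right)}}{L{\left(-4 - 8 \right)}} = \frac{-329 + \left(-114 + 170\right)}{472 \frac{1}{-4 - 8}} = \frac{-329 + 56}{472 \frac{1}{-4 - 8}} = - \frac{273}{472 \frac{1}{-12}} = - \frac{273}{472 \left(- \frac{1}{12}\right)} = - \frac{273}{- \frac{118}{3}} = \left(-273\right) \left(- \frac{3}{118}\right) = \frac{819}{118}$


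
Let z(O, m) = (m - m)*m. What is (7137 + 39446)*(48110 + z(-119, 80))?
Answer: 2241108130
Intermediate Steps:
z(O, m) = 0 (z(O, m) = 0*m = 0)
(7137 + 39446)*(48110 + z(-119, 80)) = (7137 + 39446)*(48110 + 0) = 46583*48110 = 2241108130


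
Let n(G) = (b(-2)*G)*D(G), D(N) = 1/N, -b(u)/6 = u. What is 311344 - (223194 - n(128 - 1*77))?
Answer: 88162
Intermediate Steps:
b(u) = -6*u
n(G) = 12 (n(G) = ((-6*(-2))*G)/G = (12*G)/G = 12)
311344 - (223194 - n(128 - 1*77)) = 311344 - (223194 - 1*12) = 311344 - (223194 - 12) = 311344 - 1*223182 = 311344 - 223182 = 88162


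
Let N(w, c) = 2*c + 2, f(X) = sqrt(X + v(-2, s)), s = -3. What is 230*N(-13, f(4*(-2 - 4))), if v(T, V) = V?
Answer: 460 + 1380*I*sqrt(3) ≈ 460.0 + 2390.2*I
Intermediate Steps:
f(X) = sqrt(-3 + X) (f(X) = sqrt(X - 3) = sqrt(-3 + X))
N(w, c) = 2 + 2*c
230*N(-13, f(4*(-2 - 4))) = 230*(2 + 2*sqrt(-3 + 4*(-2 - 4))) = 230*(2 + 2*sqrt(-3 + 4*(-6))) = 230*(2 + 2*sqrt(-3 - 24)) = 230*(2 + 2*sqrt(-27)) = 230*(2 + 2*(3*I*sqrt(3))) = 230*(2 + 6*I*sqrt(3)) = 460 + 1380*I*sqrt(3)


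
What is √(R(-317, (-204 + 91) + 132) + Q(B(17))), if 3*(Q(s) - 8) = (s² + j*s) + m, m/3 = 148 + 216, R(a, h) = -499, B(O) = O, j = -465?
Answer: I*√23991/3 ≈ 51.63*I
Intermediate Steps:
m = 1092 (m = 3*(148 + 216) = 3*364 = 1092)
Q(s) = 372 - 155*s + s²/3 (Q(s) = 8 + ((s² - 465*s) + 1092)/3 = 8 + (1092 + s² - 465*s)/3 = 8 + (364 - 155*s + s²/3) = 372 - 155*s + s²/3)
√(R(-317, (-204 + 91) + 132) + Q(B(17))) = √(-499 + (372 - 155*17 + (⅓)*17²)) = √(-499 + (372 - 2635 + (⅓)*289)) = √(-499 + (372 - 2635 + 289/3)) = √(-499 - 6500/3) = √(-7997/3) = I*√23991/3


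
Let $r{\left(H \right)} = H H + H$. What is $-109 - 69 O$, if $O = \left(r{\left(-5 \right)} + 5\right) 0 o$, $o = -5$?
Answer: $-109$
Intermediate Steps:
$r{\left(H \right)} = H + H^{2}$ ($r{\left(H \right)} = H^{2} + H = H + H^{2}$)
$O = 0$ ($O = \left(- 5 \left(1 - 5\right) + 5\right) 0 \left(-5\right) = \left(\left(-5\right) \left(-4\right) + 5\right) 0 \left(-5\right) = \left(20 + 5\right) 0 \left(-5\right) = 25 \cdot 0 \left(-5\right) = 0 \left(-5\right) = 0$)
$-109 - 69 O = -109 - 0 = -109 + 0 = -109$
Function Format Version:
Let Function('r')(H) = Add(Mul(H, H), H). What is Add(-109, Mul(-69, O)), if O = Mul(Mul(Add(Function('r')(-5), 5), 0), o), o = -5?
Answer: -109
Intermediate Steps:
Function('r')(H) = Add(H, Pow(H, 2)) (Function('r')(H) = Add(Pow(H, 2), H) = Add(H, Pow(H, 2)))
O = 0 (O = Mul(Mul(Add(Mul(-5, Add(1, -5)), 5), 0), -5) = Mul(Mul(Add(Mul(-5, -4), 5), 0), -5) = Mul(Mul(Add(20, 5), 0), -5) = Mul(Mul(25, 0), -5) = Mul(0, -5) = 0)
Add(-109, Mul(-69, O)) = Add(-109, Mul(-69, 0)) = Add(-109, 0) = -109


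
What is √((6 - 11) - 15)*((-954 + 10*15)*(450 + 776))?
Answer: -1971408*I*√5 ≈ -4.4082e+6*I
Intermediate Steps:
√((6 - 11) - 15)*((-954 + 10*15)*(450 + 776)) = √(-5 - 15)*((-954 + 150)*1226) = √(-20)*(-804*1226) = (2*I*√5)*(-985704) = -1971408*I*√5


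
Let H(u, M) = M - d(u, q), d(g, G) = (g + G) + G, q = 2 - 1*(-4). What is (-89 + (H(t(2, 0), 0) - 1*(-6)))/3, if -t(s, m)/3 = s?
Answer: -89/3 ≈ -29.667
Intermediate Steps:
t(s, m) = -3*s
q = 6 (q = 2 + 4 = 6)
d(g, G) = g + 2*G (d(g, G) = (G + g) + G = g + 2*G)
H(u, M) = -12 + M - u (H(u, M) = M - (u + 2*6) = M - (u + 12) = M - (12 + u) = M + (-12 - u) = -12 + M - u)
(-89 + (H(t(2, 0), 0) - 1*(-6)))/3 = (-89 + ((-12 + 0 - (-3)*2) - 1*(-6)))/3 = (-89 + ((-12 + 0 - 1*(-6)) + 6))/3 = (-89 + ((-12 + 0 + 6) + 6))/3 = (-89 + (-6 + 6))/3 = (-89 + 0)/3 = (⅓)*(-89) = -89/3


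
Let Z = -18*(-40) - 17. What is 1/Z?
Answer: 1/703 ≈ 0.0014225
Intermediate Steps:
Z = 703 (Z = 720 - 17 = 703)
1/Z = 1/703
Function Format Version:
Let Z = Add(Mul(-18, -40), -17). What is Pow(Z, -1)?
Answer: Rational(1, 703) ≈ 0.0014225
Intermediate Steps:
Z = 703 (Z = Add(720, -17) = 703)
Pow(Z, -1) = Pow(703, -1) = Rational(1, 703)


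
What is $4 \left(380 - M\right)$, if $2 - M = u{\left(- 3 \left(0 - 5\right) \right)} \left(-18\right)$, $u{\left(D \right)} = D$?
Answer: $432$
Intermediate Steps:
$M = 272$ ($M = 2 - - 3 \left(0 - 5\right) \left(-18\right) = 2 - \left(-3\right) \left(-5\right) \left(-18\right) = 2 - 15 \left(-18\right) = 2 - -270 = 2 + 270 = 272$)
$4 \left(380 - M\right) = 4 \left(380 - 272\right) = 4 \cdot 108 = 432$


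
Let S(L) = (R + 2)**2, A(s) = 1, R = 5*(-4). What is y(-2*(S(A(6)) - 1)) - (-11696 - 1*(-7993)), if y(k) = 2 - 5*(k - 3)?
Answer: 6950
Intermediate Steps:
R = -20
S(L) = 324 (S(L) = (-20 + 2)**2 = (-18)**2 = 324)
y(k) = 17 - 5*k (y(k) = 2 - 5*(-3 + k) = 2 + (15 - 5*k) = 17 - 5*k)
y(-2*(S(A(6)) - 1)) - (-11696 - 1*(-7993)) = (17 - (-10)*(324 - 1)) - (-11696 - 1*(-7993)) = (17 - (-10)*323) - (-11696 + 7993) = (17 - 5*(-646)) - 1*(-3703) = (17 + 3230) + 3703 = 3247 + 3703 = 6950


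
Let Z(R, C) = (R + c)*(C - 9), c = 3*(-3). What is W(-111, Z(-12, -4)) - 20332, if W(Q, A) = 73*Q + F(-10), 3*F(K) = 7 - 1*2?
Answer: -85300/3 ≈ -28433.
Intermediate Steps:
c = -9
Z(R, C) = (-9 + C)*(-9 + R) (Z(R, C) = (R - 9)*(C - 9) = (-9 + R)*(-9 + C) = (-9 + C)*(-9 + R))
F(K) = 5/3 (F(K) = (7 - 1*2)/3 = (7 - 2)/3 = (⅓)*5 = 5/3)
W(Q, A) = 5/3 + 73*Q (W(Q, A) = 73*Q + 5/3 = 5/3 + 73*Q)
W(-111, Z(-12, -4)) - 20332 = (5/3 + 73*(-111)) - 20332 = (5/3 - 8103) - 20332 = -24304/3 - 20332 = -85300/3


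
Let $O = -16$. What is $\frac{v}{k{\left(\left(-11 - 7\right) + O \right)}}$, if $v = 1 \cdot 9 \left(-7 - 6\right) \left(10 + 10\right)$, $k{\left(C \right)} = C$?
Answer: $\frac{1170}{17} \approx 68.823$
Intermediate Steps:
$v = -2340$ ($v = 9 \left(\left(-13\right) 20\right) = 9 \left(-260\right) = -2340$)
$\frac{v}{k{\left(\left(-11 - 7\right) + O \right)}} = - \frac{2340}{\left(-11 - 7\right) - 16} = - \frac{2340}{-18 - 16} = - \frac{2340}{-34} = \left(-2340\right) \left(- \frac{1}{34}\right) = \frac{1170}{17}$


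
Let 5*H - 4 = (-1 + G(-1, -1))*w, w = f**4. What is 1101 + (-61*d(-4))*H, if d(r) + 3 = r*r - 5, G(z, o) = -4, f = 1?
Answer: 5993/5 ≈ 1198.6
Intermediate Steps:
w = 1 (w = 1**4 = 1)
d(r) = -8 + r**2 (d(r) = -3 + (r*r - 5) = -3 + (r**2 - 5) = -3 + (-5 + r**2) = -8 + r**2)
H = -1/5 (H = 4/5 + ((-1 - 4)*1)/5 = 4/5 + (-5*1)/5 = 4/5 + (1/5)*(-5) = 4/5 - 1 = -1/5 ≈ -0.20000)
1101 + (-61*d(-4))*H = 1101 - 61*(-8 + (-4)**2)*(-1/5) = 1101 - 61*(-8 + 16)*(-1/5) = 1101 - 61*8*(-1/5) = 1101 - 488*(-1/5) = 1101 + 488/5 = 5993/5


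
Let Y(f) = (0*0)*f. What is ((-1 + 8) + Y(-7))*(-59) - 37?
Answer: -450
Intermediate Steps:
Y(f) = 0 (Y(f) = 0*f = 0)
((-1 + 8) + Y(-7))*(-59) - 37 = ((-1 + 8) + 0)*(-59) - 37 = (7 + 0)*(-59) - 37 = 7*(-59) - 37 = -413 - 37 = -450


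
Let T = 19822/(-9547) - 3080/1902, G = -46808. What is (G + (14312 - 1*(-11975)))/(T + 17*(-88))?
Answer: 186314201637/13616031814 ≈ 13.683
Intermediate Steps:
T = -33553102/9079197 (T = 19822*(-1/9547) - 3080*1/1902 = -19822/9547 - 1540/951 = -33553102/9079197 ≈ -3.6956)
(G + (14312 - 1*(-11975)))/(T + 17*(-88)) = (-46808 + (14312 - 1*(-11975)))/(-33553102/9079197 + 17*(-88)) = (-46808 + (14312 + 11975))/(-33553102/9079197 - 1496) = (-46808 + 26287)/(-13616031814/9079197) = -20521*(-9079197/13616031814) = 186314201637/13616031814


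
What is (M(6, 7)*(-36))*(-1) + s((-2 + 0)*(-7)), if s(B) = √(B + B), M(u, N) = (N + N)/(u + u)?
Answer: 42 + 2*√7 ≈ 47.292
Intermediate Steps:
M(u, N) = N/u (M(u, N) = (2*N)/((2*u)) = (2*N)*(1/(2*u)) = N/u)
s(B) = √2*√B (s(B) = √(2*B) = √2*√B)
(M(6, 7)*(-36))*(-1) + s((-2 + 0)*(-7)) = ((7/6)*(-36))*(-1) + √2*√((-2 + 0)*(-7)) = ((7*(⅙))*(-36))*(-1) + √2*√(-2*(-7)) = ((7/6)*(-36))*(-1) + √2*√14 = -42*(-1) + 2*√7 = 42 + 2*√7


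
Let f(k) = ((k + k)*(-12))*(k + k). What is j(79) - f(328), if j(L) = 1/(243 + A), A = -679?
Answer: 2251517951/436 ≈ 5.1640e+6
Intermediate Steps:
j(L) = -1/436 (j(L) = 1/(243 - 679) = 1/(-436) = -1/436)
f(k) = -48*k**2 (f(k) = ((2*k)*(-12))*(2*k) = (-24*k)*(2*k) = -48*k**2)
j(79) - f(328) = -1/436 - (-48)*328**2 = -1/436 - (-48)*107584 = -1/436 - 1*(-5164032) = -1/436 + 5164032 = 2251517951/436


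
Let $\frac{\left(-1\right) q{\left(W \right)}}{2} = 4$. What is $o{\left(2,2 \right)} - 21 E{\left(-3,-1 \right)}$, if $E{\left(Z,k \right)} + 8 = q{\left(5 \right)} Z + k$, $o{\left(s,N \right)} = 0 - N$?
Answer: $-317$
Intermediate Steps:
$o{\left(s,N \right)} = - N$
$q{\left(W \right)} = -8$ ($q{\left(W \right)} = \left(-2\right) 4 = -8$)
$E{\left(Z,k \right)} = -8 + k - 8 Z$ ($E{\left(Z,k \right)} = -8 - \left(- k + 8 Z\right) = -8 + k - 8 Z$)
$o{\left(2,2 \right)} - 21 E{\left(-3,-1 \right)} = \left(-1\right) 2 - 21 \left(-8 - 1 - -24\right) = -2 - 21 \left(-8 - 1 + 24\right) = -2 - 315 = -317$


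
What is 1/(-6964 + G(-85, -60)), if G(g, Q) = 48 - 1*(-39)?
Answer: -1/6877 ≈ -0.00014541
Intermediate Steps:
G(g, Q) = 87 (G(g, Q) = 48 + 39 = 87)
1/(-6964 + G(-85, -60)) = 1/(-6964 + 87) = 1/(-6877) = -1/6877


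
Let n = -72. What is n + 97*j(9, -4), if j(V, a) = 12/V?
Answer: 172/3 ≈ 57.333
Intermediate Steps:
n + 97*j(9, -4) = -72 + 97*(12/9) = -72 + 97*(12*(⅑)) = -72 + 97*(4/3) = -72 + 388/3 = 172/3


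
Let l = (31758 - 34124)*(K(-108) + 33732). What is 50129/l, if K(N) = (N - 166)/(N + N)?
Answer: -2706966/4309897319 ≈ -0.00062808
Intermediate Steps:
K(N) = (-166 + N)/(2*N) (K(N) = (-166 + N)/((2*N)) = (-166 + N)*(1/(2*N)) = (-166 + N)/(2*N))
l = -4309897319/54 (l = (31758 - 34124)*((½)*(-166 - 108)/(-108) + 33732) = -2366*((½)*(-1/108)*(-274) + 33732) = -2366*(137/108 + 33732) = -2366*3643193/108 = -4309897319/54 ≈ -7.9813e+7)
50129/l = 50129/(-4309897319/54) = 50129*(-54/4309897319) = -2706966/4309897319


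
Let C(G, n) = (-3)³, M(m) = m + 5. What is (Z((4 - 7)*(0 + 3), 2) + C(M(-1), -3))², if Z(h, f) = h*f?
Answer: 2025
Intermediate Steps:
M(m) = 5 + m
C(G, n) = -27
Z(h, f) = f*h
(Z((4 - 7)*(0 + 3), 2) + C(M(-1), -3))² = (2*((4 - 7)*(0 + 3)) - 27)² = (2*(-3*3) - 27)² = (2*(-9) - 27)² = (-18 - 27)² = (-45)² = 2025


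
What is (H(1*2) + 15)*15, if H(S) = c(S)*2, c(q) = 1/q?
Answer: 240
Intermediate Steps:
H(S) = 2/S
(H(1*2) + 15)*15 = (2/((1*2)) + 15)*15 = (2/2 + 15)*15 = (2*(½) + 15)*15 = (1 + 15)*15 = 16*15 = 240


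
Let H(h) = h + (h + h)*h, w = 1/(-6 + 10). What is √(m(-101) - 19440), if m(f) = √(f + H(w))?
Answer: √(-77760 + I*√1610)/2 ≈ 0.035973 + 139.43*I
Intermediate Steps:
w = ¼ (w = 1/4 = ¼ ≈ 0.25000)
H(h) = h + 2*h² (H(h) = h + (2*h)*h = h + 2*h²)
m(f) = √(3/8 + f) (m(f) = √(f + (1 + 2*(¼))/4) = √(f + (1 + ½)/4) = √(f + (¼)*(3/2)) = √(f + 3/8) = √(3/8 + f))
√(m(-101) - 19440) = √(√(6 + 16*(-101))/4 - 19440) = √(√(6 - 1616)/4 - 19440) = √(√(-1610)/4 - 19440) = √((I*√1610)/4 - 19440) = √(I*√1610/4 - 19440) = √(-19440 + I*√1610/4)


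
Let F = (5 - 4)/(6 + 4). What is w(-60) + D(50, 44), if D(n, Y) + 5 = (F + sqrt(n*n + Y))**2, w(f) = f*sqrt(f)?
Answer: 253901/100 + 4*sqrt(159)/5 - 120*I*sqrt(15) ≈ 2549.1 - 464.76*I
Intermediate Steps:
w(f) = f**(3/2)
F = 1/10 ≈ 0.10000
D(n, Y) = -5 + (1/10 + sqrt(Y + n**2))**2 (D(n, Y) = -5 + (1/10 + sqrt(n*n + Y))**2 = -5 + (1/10 + sqrt(n**2 + Y))**2 = -5 + (1/10 + sqrt(Y + n**2))**2)
w(-60) + D(50, 44) = (-60)**(3/2) + (-5 + (1 + 10*sqrt(44 + 50**2))**2/100) = -120*I*sqrt(15) + (-5 + (1 + 10*sqrt(44 + 2500))**2/100) = -120*I*sqrt(15) + (-5 + (1 + 10*sqrt(2544))**2/100) = -120*I*sqrt(15) + (-5 + (1 + 10*(4*sqrt(159)))**2/100) = -120*I*sqrt(15) + (-5 + (1 + 40*sqrt(159))**2/100) = -5 + (1 + 40*sqrt(159))**2/100 - 120*I*sqrt(15)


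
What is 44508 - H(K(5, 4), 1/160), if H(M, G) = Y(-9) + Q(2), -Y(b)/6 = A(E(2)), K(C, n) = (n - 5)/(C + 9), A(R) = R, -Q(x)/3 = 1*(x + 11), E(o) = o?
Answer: 44559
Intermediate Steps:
Q(x) = -33 - 3*x (Q(x) = -3*(x + 11) = -3*(11 + x) = -33 - 3*x)
K(C, n) = (-5 + n)/(9 + C)
Y(b) = -12 (Y(b) = -6*2 = -12)
H(M, G) = -51 (H(M, G) = -12 + (-33 - 3*2) = -12 + (-33 - 6) = -12 - 39 = -51)
44508 - H(K(5, 4), 1/160) = 44508 - 1*(-51) = 44508 + 51 = 44559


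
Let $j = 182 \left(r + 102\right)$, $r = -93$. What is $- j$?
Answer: $-1638$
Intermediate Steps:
$j = 1638$ ($j = 182 \left(-93 + 102\right) = 182 \cdot 9 = 1638$)
$- j = \left(-1\right) 1638 = -1638$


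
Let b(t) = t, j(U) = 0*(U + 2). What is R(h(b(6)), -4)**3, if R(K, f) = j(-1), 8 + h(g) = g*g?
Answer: 0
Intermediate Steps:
j(U) = 0 (j(U) = 0*(2 + U) = 0)
h(g) = -8 + g**2 (h(g) = -8 + g*g = -8 + g**2)
R(K, f) = 0
R(h(b(6)), -4)**3 = 0**3 = 0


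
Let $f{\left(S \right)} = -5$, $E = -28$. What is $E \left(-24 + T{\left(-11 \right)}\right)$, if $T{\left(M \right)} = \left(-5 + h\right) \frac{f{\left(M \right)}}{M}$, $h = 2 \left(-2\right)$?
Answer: $\frac{8652}{11} \approx 786.54$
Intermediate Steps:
$h = -4$
$T{\left(M \right)} = \frac{45}{M}$ ($T{\left(M \right)} = \left(-5 - 4\right) \left(- \frac{5}{M}\right) = - 9 \left(- \frac{5}{M}\right) = \frac{45}{M}$)
$E \left(-24 + T{\left(-11 \right)}\right) = - 28 \left(-24 + \frac{45}{-11}\right) = - 28 \left(-24 + 45 \left(- \frac{1}{11}\right)\right) = - 28 \left(-24 - \frac{45}{11}\right) = \left(-28\right) \left(- \frac{309}{11}\right) = \frac{8652}{11}$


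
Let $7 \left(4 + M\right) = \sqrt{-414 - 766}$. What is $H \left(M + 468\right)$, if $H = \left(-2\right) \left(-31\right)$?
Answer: $28768 + \frac{124 i \sqrt{295}}{7} \approx 28768.0 + 304.25 i$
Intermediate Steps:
$H = 62$
$M = -4 + \frac{2 i \sqrt{295}}{7}$ ($M = -4 + \frac{\sqrt{-414 - 766}}{7} = -4 + \frac{\sqrt{-1180}}{7} = -4 + \frac{2 i \sqrt{295}}{7} \approx -4.0 + 4.9073 i$)
$H \left(M + 468\right) = 62 \left(\left(-4 + \frac{2 i \sqrt{295}}{7}\right) + 468\right) = 62 \left(464 + \frac{2 i \sqrt{295}}{7}\right) = 28768 + \frac{124 i \sqrt{295}}{7}$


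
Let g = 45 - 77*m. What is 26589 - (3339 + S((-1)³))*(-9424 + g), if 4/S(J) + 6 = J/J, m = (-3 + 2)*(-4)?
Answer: 161818662/5 ≈ 3.2364e+7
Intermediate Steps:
m = 4 (m = -1*(-4) = 4)
g = -263 (g = 45 - 77*4 = 45 - 308 = -263)
S(J) = -⅘ (S(J) = 4/(-6 + J/J) = 4/(-6 + 1) = 4/(-5) = 4*(-⅕) = -⅘)
26589 - (3339 + S((-1)³))*(-9424 + g) = 26589 - (3339 - ⅘)*(-9424 - 263) = 26589 - 16691*(-9687)/5 = 26589 - 1*(-161685717/5) = 26589 + 161685717/5 = 161818662/5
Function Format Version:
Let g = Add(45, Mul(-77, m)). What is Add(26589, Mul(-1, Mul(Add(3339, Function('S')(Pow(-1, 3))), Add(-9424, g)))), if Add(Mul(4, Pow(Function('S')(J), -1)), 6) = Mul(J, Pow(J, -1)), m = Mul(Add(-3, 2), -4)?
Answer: Rational(161818662, 5) ≈ 3.2364e+7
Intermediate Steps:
m = 4 (m = Mul(-1, -4) = 4)
g = -263 (g = Add(45, Mul(-77, 4)) = Add(45, -308) = -263)
Function('S')(J) = Rational(-4, 5) (Function('S')(J) = Mul(4, Pow(Add(-6, Mul(J, Pow(J, -1))), -1)) = Mul(4, Pow(Add(-6, 1), -1)) = Mul(4, Pow(-5, -1)) = Mul(4, Rational(-1, 5)) = Rational(-4, 5))
Add(26589, Mul(-1, Mul(Add(3339, Function('S')(Pow(-1, 3))), Add(-9424, g)))) = Add(26589, Mul(-1, Mul(Add(3339, Rational(-4, 5)), Add(-9424, -263)))) = Add(26589, Mul(-1, Mul(Rational(16691, 5), -9687))) = Add(26589, Mul(-1, Rational(-161685717, 5))) = Add(26589, Rational(161685717, 5)) = Rational(161818662, 5)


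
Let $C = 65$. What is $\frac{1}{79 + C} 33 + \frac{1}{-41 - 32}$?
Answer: $\frac{755}{3504} \approx 0.21547$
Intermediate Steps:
$\frac{1}{79 + C} 33 + \frac{1}{-41 - 32} = \frac{1}{79 + 65} \cdot 33 + \frac{1}{-41 - 32} = \frac{1}{144} \cdot 33 + \frac{1}{-73} = \frac{1}{144} \cdot 33 - \frac{1}{73} = \frac{11}{48} - \frac{1}{73} = \frac{755}{3504}$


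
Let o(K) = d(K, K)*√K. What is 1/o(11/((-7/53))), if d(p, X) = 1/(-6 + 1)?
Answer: 5*I*√4081/583 ≈ 0.54788*I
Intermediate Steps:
d(p, X) = -⅕ (d(p, X) = 1/(-5) = -⅕)
o(K) = -√K/5
1/o(11/((-7/53))) = 1/(-√11*(I*√371/7)/5) = 1/(-I*√4081/7/5) = 1/(-I*√4081/35) = 5*I*√4081/583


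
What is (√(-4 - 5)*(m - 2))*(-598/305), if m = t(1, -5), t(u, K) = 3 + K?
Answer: 7176*I/305 ≈ 23.528*I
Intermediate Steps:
m = -2 (m = 3 - 5 = -2)
(√(-4 - 5)*(m - 2))*(-598/305) = (√(-4 - 5)*(-2 - 2))*(-598/305) = (√(-9)*(-4))*(-598*1/305) = ((3*I)*(-4))*(-598/305) = -12*I*(-598/305) = 7176*I/305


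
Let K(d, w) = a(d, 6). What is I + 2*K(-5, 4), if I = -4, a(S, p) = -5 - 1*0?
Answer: -14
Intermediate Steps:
a(S, p) = -5 (a(S, p) = -5 + 0 = -5)
K(d, w) = -5
I + 2*K(-5, 4) = -4 + 2*(-5) = -4 - 10 = -14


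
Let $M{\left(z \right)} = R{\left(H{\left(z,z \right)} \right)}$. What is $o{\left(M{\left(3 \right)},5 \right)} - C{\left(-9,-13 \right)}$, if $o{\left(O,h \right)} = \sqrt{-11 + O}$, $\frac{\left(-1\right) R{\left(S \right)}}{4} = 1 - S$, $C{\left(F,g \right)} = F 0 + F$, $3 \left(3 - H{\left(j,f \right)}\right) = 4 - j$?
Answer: $9 + \frac{i \sqrt{39}}{3} \approx 9.0 + 2.0817 i$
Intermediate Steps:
$H{\left(j,f \right)} = \frac{5}{3} + \frac{j}{3}$ ($H{\left(j,f \right)} = 3 - \frac{4 - j}{3} = 3 + \left(- \frac{4}{3} + \frac{j}{3}\right) = \frac{5}{3} + \frac{j}{3}$)
$C{\left(F,g \right)} = F$ ($C{\left(F,g \right)} = 0 + F = F$)
$R{\left(S \right)} = -4 + 4 S$ ($R{\left(S \right)} = - 4 \left(1 - S\right) = -4 + 4 S$)
$M{\left(z \right)} = \frac{8}{3} + \frac{4 z}{3}$ ($M{\left(z \right)} = -4 + 4 \left(\frac{5}{3} + \frac{z}{3}\right) = -4 + \left(\frac{20}{3} + \frac{4 z}{3}\right) = \frac{8}{3} + \frac{4 z}{3}$)
$o{\left(M{\left(3 \right)},5 \right)} - C{\left(-9,-13 \right)} = \sqrt{-11 + \left(\frac{8}{3} + \frac{4}{3} \cdot 3\right)} - -9 = \sqrt{-11 + \left(\frac{8}{3} + 4\right)} + 9 = \sqrt{-11 + \frac{20}{3}} + 9 = \sqrt{- \frac{13}{3}} + 9 = \frac{i \sqrt{39}}{3} + 9 = 9 + \frac{i \sqrt{39}}{3}$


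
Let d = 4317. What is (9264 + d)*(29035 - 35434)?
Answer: -86904819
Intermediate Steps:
(9264 + d)*(29035 - 35434) = (9264 + 4317)*(29035 - 35434) = 13581*(-6399) = -86904819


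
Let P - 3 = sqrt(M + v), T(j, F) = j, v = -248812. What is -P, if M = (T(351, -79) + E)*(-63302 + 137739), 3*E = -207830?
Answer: -3 - I*sqrt(46177817955)/3 ≈ -3.0 - 71630.0*I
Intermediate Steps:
E = -207830/3 (E = (1/3)*(-207830) = -207830/3 ≈ -69277.)
M = -15391859549/3 (M = (351 - 207830/3)*(-63302 + 137739) = -206777/3*74437 = -15391859549/3 ≈ -5.1306e+9)
P = 3 + I*sqrt(46177817955)/3 (P = 3 + sqrt(-15391859549/3 - 248812) = 3 + sqrt(-15392605985/3) = 3 + I*sqrt(46177817955)/3 ≈ 3.0 + 71630.0*I)
-P = -(3 + I*sqrt(46177817955)/3) = -3 - I*sqrt(46177817955)/3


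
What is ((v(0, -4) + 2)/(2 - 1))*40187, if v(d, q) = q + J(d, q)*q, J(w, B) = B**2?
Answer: -2652342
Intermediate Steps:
v(d, q) = q + q**3 (v(d, q) = q + q**2*q = q + q**3)
((v(0, -4) + 2)/(2 - 1))*40187 = (((-4 + (-4)**3) + 2)/(2 - 1))*40187 = (((-4 - 64) + 2)/1)*40187 = ((-68 + 2)*1)*40187 = -66*1*40187 = -66*40187 = -2652342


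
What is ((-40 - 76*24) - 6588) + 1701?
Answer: -6751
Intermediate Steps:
((-40 - 76*24) - 6588) + 1701 = ((-40 - 1824) - 6588) + 1701 = (-1864 - 6588) + 1701 = -8452 + 1701 = -6751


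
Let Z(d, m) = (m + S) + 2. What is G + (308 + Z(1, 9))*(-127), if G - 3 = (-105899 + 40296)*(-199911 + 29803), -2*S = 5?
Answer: 22319109863/2 ≈ 1.1160e+10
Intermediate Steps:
S = -5/2 (S = -½*5 = -5/2 ≈ -2.5000)
Z(d, m) = -½ + m (Z(d, m) = (m - 5/2) + 2 = (-5/2 + m) + 2 = -½ + m)
G = 11159595127 (G = 3 + (-105899 + 40296)*(-199911 + 29803) = 3 - 65603*(-170108) = 3 + 11159595124 = 11159595127)
G + (308 + Z(1, 9))*(-127) = 11159595127 + (308 + (-½ + 9))*(-127) = 11159595127 + (308 + 17/2)*(-127) = 11159595127 + (633/2)*(-127) = 11159595127 - 80391/2 = 22319109863/2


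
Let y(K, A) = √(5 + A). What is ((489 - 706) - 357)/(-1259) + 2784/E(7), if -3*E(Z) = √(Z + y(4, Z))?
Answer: 574/1259 - 8352/√(7 + 2*√3) ≈ -2581.4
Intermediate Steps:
E(Z) = -√(Z + √(5 + Z))/3
((489 - 706) - 357)/(-1259) + 2784/E(7) = ((489 - 706) - 357)/(-1259) + 2784/((-√(7 + √(5 + 7))/3)) = (-217 - 357)*(-1/1259) + 2784/((-√(7 + √12)/3)) = -574*(-1/1259) + 2784/((-√(7 + 2*√3)/3)) = 574/1259 + 2784*(-3/√(7 + 2*√3)) = 574/1259 - 8352/√(7 + 2*√3)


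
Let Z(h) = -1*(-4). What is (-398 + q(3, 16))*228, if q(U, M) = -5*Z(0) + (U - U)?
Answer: -95304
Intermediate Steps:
Z(h) = 4
q(U, M) = -20 (q(U, M) = -5*4 + (U - U) = -20 + 0 = -20)
(-398 + q(3, 16))*228 = (-398 - 20)*228 = -418*228 = -95304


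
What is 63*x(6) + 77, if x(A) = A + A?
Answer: 833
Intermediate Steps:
x(A) = 2*A
63*x(6) + 77 = 63*(2*6) + 77 = 63*12 + 77 = 756 + 77 = 833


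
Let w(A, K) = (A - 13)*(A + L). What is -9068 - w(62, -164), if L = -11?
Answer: -11567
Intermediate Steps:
w(A, K) = (-13 + A)*(-11 + A) (w(A, K) = (A - 13)*(A - 11) = (-13 + A)*(-11 + A))
-9068 - w(62, -164) = -9068 - (143 + 62² - 24*62) = -9068 - (143 + 3844 - 1488) = -9068 - 1*2499 = -9068 - 2499 = -11567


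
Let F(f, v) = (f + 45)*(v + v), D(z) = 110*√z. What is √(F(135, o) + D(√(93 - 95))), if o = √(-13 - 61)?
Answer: √(110*2^(¼)*√I + 360*I*√74) ≈ 40.516 + 39.358*I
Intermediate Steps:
o = I*√74 (o = √(-74) = I*√74 ≈ 8.6023*I)
F(f, v) = 2*v*(45 + f) (F(f, v) = (45 + f)*(2*v) = 2*v*(45 + f))
√(F(135, o) + D(√(93 - 95))) = √(2*(I*√74)*(45 + 135) + 110*√(√(93 - 95))) = √(2*(I*√74)*180 + 110*√(√(-2))) = √(360*I*√74 + 110*√(I*√2)) = √(360*I*√74 + 110*(2^(¼)*√I)) = √(360*I*√74 + 110*2^(¼)*√I) = √(110*2^(¼)*√I + 360*I*√74)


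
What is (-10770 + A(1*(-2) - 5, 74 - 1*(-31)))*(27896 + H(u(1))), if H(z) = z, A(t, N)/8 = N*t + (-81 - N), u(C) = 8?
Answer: -506122752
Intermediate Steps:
A(t, N) = -648 - 8*N + 8*N*t (A(t, N) = 8*(N*t + (-81 - N)) = 8*(-81 - N + N*t) = -648 - 8*N + 8*N*t)
(-10770 + A(1*(-2) - 5, 74 - 1*(-31)))*(27896 + H(u(1))) = (-10770 + (-648 - 8*(74 - 1*(-31)) + 8*(74 - 1*(-31))*(1*(-2) - 5)))*(27896 + 8) = (-10770 + (-648 - 8*(74 + 31) + 8*(74 + 31)*(-2 - 5)))*27904 = (-10770 + (-648 - 8*105 + 8*105*(-7)))*27904 = (-10770 + (-648 - 840 - 5880))*27904 = (-10770 - 7368)*27904 = -18138*27904 = -506122752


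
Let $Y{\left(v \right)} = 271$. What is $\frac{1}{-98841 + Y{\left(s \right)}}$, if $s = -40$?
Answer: $- \frac{1}{98570} \approx -1.0145 \cdot 10^{-5}$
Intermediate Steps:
$\frac{1}{-98841 + Y{\left(s \right)}} = \frac{1}{-98841 + 271} = \frac{1}{-98570} = - \frac{1}{98570}$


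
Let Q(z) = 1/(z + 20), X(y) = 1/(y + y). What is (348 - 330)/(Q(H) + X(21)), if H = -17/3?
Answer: 32508/169 ≈ 192.35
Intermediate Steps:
X(y) = 1/(2*y)
H = -17/3 (H = -17*⅓ = -17/3 ≈ -5.6667)
Q(z) = 1/(20 + z)
(348 - 330)/(Q(H) + X(21)) = (348 - 330)/(1/(20 - 17/3) + (½)/21) = 18/(1/(43/3) + (½)*(1/21)) = 18/(3/43 + 1/42) = 18/(169/1806) = 18*(1806/169) = 32508/169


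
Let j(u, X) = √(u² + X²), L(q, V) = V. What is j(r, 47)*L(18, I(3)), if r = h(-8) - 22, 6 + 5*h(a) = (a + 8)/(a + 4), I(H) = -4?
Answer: -4*√68681/5 ≈ -209.66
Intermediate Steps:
h(a) = -6/5 + (8 + a)/(5*(4 + a)) (h(a) = -6/5 + ((a + 8)/(a + 4))/5 = -6/5 + ((8 + a)/(4 + a))/5 = -6/5 + (8 + a)/(5*(4 + a)))
r = -116/5 (r = (-16/5 - 1*(-8))/(4 - 8) - 22 = (-16/5 + 8)/(-4) - 22 = -¼*24/5 - 22 = -6/5 - 22 = -116/5 ≈ -23.200)
j(u, X) = √(X² + u²)
j(r, 47)*L(18, I(3)) = √(47² + (-116/5)²)*(-4) = √(2209 + 13456/25)*(-4) = √(68681/25)*(-4) = (√68681/5)*(-4) = -4*√68681/5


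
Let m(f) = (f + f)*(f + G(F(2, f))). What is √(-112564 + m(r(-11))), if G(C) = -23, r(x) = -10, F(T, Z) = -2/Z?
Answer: 4*I*√6994 ≈ 334.52*I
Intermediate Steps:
m(f) = 2*f*(-23 + f) (m(f) = (f + f)*(f - 23) = (2*f)*(-23 + f) = 2*f*(-23 + f))
√(-112564 + m(r(-11))) = √(-112564 + 2*(-10)*(-23 - 10)) = √(-112564 + 2*(-10)*(-33)) = √(-112564 + 660) = √(-111904) = 4*I*√6994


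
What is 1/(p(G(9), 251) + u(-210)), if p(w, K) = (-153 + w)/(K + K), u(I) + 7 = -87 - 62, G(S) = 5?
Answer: -251/39230 ≈ -0.0063982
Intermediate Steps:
u(I) = -156 (u(I) = -7 + (-87 - 62) = -7 - 149 = -156)
p(w, K) = (-153 + w)/(2*K) (p(w, K) = (-153 + w)/((2*K)) = (-153 + w)*(1/(2*K)) = (-153 + w)/(2*K))
1/(p(G(9), 251) + u(-210)) = 1/((1/2)*(-153 + 5)/251 - 156) = 1/((1/2)*(1/251)*(-148) - 156) = 1/(-74/251 - 156) = 1/(-39230/251) = -251/39230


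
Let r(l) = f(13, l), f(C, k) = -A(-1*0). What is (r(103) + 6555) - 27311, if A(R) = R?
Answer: -20756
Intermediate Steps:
f(C, k) = 0 (f(C, k) = -(-1)*0 = -1*0 = 0)
r(l) = 0
(r(103) + 6555) - 27311 = (0 + 6555) - 27311 = 6555 - 27311 = -20756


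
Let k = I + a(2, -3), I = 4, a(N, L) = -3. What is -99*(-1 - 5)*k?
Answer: 594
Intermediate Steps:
k = 1 (k = 4 - 3 = 1)
-99*(-1 - 5)*k = -99*(-1 - 5) = -(-594) = -99*(-6) = 594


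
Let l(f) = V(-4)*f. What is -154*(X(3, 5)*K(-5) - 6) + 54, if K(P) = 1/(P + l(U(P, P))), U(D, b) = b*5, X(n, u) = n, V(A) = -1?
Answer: 9549/10 ≈ 954.90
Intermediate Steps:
U(D, b) = 5*b
l(f) = -f
K(P) = -1/(4*P) (K(P) = 1/(P - 5*P) = 1/(-4*P) = -1/(4*P))
-154*(X(3, 5)*K(-5) - 6) + 54 = -154*(3*(-1/4/(-5)) - 6) + 54 = -154*(3*(-1/4*(-1/5)) - 6) + 54 = -154*(3*(1/20) - 6) + 54 = -154*(3/20 - 6) + 54 = -154*(-117/20) + 54 = 9009/10 + 54 = 9549/10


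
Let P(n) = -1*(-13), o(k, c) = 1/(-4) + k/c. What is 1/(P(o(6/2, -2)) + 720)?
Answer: 1/733 ≈ 0.0013643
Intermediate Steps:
o(k, c) = -¼ + k/c (o(k, c) = 1*(-¼) + k/c = -¼ + k/c)
P(n) = 13
1/(P(o(6/2, -2)) + 720) = 1/(13 + 720) = 1/733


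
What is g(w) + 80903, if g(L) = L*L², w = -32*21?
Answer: -303383545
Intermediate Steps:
w = -672
g(L) = L³
g(w) + 80903 = (-672)³ + 80903 = -303464448 + 80903 = -303383545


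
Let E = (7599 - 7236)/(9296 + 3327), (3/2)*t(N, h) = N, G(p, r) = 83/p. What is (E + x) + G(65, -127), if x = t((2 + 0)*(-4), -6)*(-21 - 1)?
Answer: 22463704/189345 ≈ 118.64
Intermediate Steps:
t(N, h) = 2*N/3
E = 363/12623 ≈ 0.028757
x = 352/3 (x = (2*((2 + 0)*(-4))/3)*(-21 - 1) = (2*(2*(-4))/3)*(-22) = ((2/3)*(-8))*(-22) = -16/3*(-22) = 352/3 ≈ 117.33)
(E + x) + G(65, -127) = (363/12623 + 352/3) + 83/65 = 4444385/37869 + 83*(1/65) = 4444385/37869 + 83/65 = 22463704/189345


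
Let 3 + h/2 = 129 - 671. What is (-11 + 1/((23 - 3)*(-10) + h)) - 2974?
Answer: -3850651/1290 ≈ -2985.0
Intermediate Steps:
h = -1090 (h = -6 + 2*(129 - 671) = -6 + 2*(-542) = -6 - 1084 = -1090)
(-11 + 1/((23 - 3)*(-10) + h)) - 2974 = (-11 + 1/((23 - 3)*(-10) - 1090)) - 2974 = (-11 + 1/(20*(-10) - 1090)) - 2974 = (-11 + 1/(-200 - 1090)) - 2974 = (-11 + 1/(-1290)) - 2974 = (-11 - 1/1290) - 2974 = -14191/1290 - 2974 = -3850651/1290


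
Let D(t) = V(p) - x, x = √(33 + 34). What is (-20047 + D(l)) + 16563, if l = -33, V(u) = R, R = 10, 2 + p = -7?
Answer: -3474 - √67 ≈ -3482.2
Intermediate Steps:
p = -9 (p = -2 - 7 = -9)
V(u) = 10
x = √67 ≈ 8.1853
D(t) = 10 - √67
(-20047 + D(l)) + 16563 = (-20047 + (10 - √67)) + 16563 = (-20037 - √67) + 16563 = -3474 - √67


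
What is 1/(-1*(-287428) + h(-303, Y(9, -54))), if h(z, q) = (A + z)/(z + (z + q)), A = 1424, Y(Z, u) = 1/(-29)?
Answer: 925/265869189 ≈ 3.4792e-6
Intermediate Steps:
Y(Z, u) = -1/29
h(z, q) = (1424 + z)/(q + 2*z) (h(z, q) = (1424 + z)/(z + (z + q)) = (1424 + z)/(z + (q + z)) = (1424 + z)/(q + 2*z))
1/(-1*(-287428) + h(-303, Y(9, -54))) = 1/(-1*(-287428) + (1424 - 303)/(-1/29 + 2*(-303))) = 1/(287428 + 1121/(-1/29 - 606)) = 1/(287428 + 1121/(-17575/29)) = 1/(287428 - 29/17575*1121) = 1/(287428 - 1711/925) = 1/(265869189/925) = 925/265869189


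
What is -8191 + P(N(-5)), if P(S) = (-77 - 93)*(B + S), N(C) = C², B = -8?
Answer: -11081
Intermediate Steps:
P(S) = 1360 - 170*S (P(S) = (-77 - 93)*(-8 + S) = -170*(-8 + S) = 1360 - 170*S)
-8191 + P(N(-5)) = -8191 + (1360 - 170*(-5)²) = -8191 + (1360 - 170*25) = -8191 + (1360 - 4250) = -8191 - 2890 = -11081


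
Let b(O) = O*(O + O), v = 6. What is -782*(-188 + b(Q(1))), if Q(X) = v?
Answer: 90712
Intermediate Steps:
Q(X) = 6
b(O) = 2*O² (b(O) = O*(2*O) = 2*O²)
-782*(-188 + b(Q(1))) = -782*(-188 + 2*6²) = -782*(-188 + 2*36) = -782*(-188 + 72) = -782*(-116) = 90712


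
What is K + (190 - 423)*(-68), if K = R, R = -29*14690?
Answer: -410166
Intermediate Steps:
R = -426010
K = -426010
K + (190 - 423)*(-68) = -426010 + (190 - 423)*(-68) = -426010 - 233*(-68) = -426010 + 15844 = -410166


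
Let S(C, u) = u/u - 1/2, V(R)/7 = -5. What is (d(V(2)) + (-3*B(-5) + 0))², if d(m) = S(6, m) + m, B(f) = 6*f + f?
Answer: 19881/4 ≈ 4970.3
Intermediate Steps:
V(R) = -35 (V(R) = 7*(-5) = -35)
B(f) = 7*f
S(C, u) = ½ (S(C, u) = 1 - 1*½ = 1 - ½ = ½)
d(m) = ½ + m
(d(V(2)) + (-3*B(-5) + 0))² = ((½ - 35) + (-21*(-5) + 0))² = (-69/2 + (-3*(-35) + 0))² = (-69/2 + (105 + 0))² = (-69/2 + 105)² = (141/2)² = 19881/4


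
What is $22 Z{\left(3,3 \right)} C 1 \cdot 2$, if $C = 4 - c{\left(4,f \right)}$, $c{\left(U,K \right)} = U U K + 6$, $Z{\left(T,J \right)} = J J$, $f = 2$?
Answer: $-13464$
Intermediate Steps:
$Z{\left(T,J \right)} = J^{2}$
$c{\left(U,K \right)} = 6 + K U^{2}$ ($c{\left(U,K \right)} = U^{2} K + 6 = K U^{2} + 6 = 6 + K U^{2}$)
$C = -34$ ($C = 4 - \left(6 + 2 \cdot 4^{2}\right) = 4 - \left(6 + 2 \cdot 16\right) = 4 - \left(6 + 32\right) = 4 - 38 = -34$)
$22 Z{\left(3,3 \right)} C 1 \cdot 2 = 22 \cdot 3^{2} \left(- 34 \cdot 1 \cdot 2\right) = 22 \cdot 9 \left(\left(-34\right) 2\right) = 198 \left(-68\right) = -13464$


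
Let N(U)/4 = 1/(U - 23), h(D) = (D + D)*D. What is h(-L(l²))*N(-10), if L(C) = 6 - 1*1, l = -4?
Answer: -200/33 ≈ -6.0606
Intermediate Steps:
L(C) = 5 (L(C) = 6 - 1 = 5)
h(D) = 2*D² (h(D) = (2*D)*D = 2*D²)
N(U) = 4/(-23 + U) (N(U) = 4/(U - 23) = 4/(-23 + U))
h(-L(l²))*N(-10) = (2*(-1*5)²)*(4/(-23 - 10)) = (2*(-5)²)*(4/(-33)) = (2*25)*(4*(-1/33)) = 50*(-4/33) = -200/33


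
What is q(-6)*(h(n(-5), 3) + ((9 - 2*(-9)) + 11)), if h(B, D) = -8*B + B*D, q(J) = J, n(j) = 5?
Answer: -78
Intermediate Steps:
q(-6)*(h(n(-5), 3) + ((9 - 2*(-9)) + 11)) = -6*(5*(-8 + 3) + ((9 - 2*(-9)) + 11)) = -6*(5*(-5) + ((9 + 18) + 11)) = -6*(-25 + (27 + 11)) = -6*(-25 + 38) = -6*13 = -78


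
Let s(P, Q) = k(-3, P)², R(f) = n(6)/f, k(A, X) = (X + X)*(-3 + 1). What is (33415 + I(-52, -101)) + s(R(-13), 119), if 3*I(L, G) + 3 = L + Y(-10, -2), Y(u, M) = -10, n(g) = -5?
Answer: 16931620/507 ≈ 33396.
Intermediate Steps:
k(A, X) = -4*X (k(A, X) = (2*X)*(-2) = -4*X)
R(f) = -5/f
s(P, Q) = 16*P² (s(P, Q) = (-4*P)² = 16*P²)
I(L, G) = -13/3 + L/3 (I(L, G) = -1 + (L - 10)/3 = -1 + (-10 + L)/3 = -1 + (-10/3 + L/3) = -13/3 + L/3)
(33415 + I(-52, -101)) + s(R(-13), 119) = (33415 + (-13/3 + (⅓)*(-52))) + 16*(-5/(-13))² = (33415 + (-13/3 - 52/3)) + 16*(-5*(-1/13))² = (33415 - 65/3) + 16*(5/13)² = 100180/3 + 16*(25/169) = 100180/3 + 400/169 = 16931620/507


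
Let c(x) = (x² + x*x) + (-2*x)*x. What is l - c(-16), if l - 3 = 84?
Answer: 87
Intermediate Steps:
l = 87 (l = 3 + 84 = 87)
c(x) = 0 (c(x) = (x² + x²) - 2*x² = 2*x² - 2*x² = 0)
l - c(-16) = 87 - 1*0 = 87 + 0 = 87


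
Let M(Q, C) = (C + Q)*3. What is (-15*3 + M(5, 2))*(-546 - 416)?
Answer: 23088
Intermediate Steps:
M(Q, C) = 3*C + 3*Q
(-15*3 + M(5, 2))*(-546 - 416) = (-15*3 + (3*2 + 3*5))*(-546 - 416) = (-45 + (6 + 15))*(-962) = (-45 + 21)*(-962) = -24*(-962) = 23088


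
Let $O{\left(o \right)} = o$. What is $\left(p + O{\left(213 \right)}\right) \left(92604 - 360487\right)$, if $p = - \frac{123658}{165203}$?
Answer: $- \frac{9393205152023}{165203} \approx -5.6859 \cdot 10^{7}$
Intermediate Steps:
$p = - \frac{123658}{165203}$ ($p = \left(-123658\right) \frac{1}{165203} = - \frac{123658}{165203} \approx -0.74852$)
$\left(p + O{\left(213 \right)}\right) \left(92604 - 360487\right) = \left(- \frac{123658}{165203} + 213\right) \left(92604 - 360487\right) = \frac{35064581}{165203} \left(-267883\right) = - \frac{9393205152023}{165203}$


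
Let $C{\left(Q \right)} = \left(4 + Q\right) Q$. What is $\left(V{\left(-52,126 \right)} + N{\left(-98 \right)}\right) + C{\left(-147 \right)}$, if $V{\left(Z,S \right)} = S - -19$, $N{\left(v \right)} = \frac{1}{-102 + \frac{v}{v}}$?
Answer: $\frac{2137765}{101} \approx 21166.0$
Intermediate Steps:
$N{\left(v \right)} = - \frac{1}{101}$ ($N{\left(v \right)} = \frac{1}{-102 + 1} = \frac{1}{-101} = - \frac{1}{101}$)
$V{\left(Z,S \right)} = 19 + S$ ($V{\left(Z,S \right)} = S + 19 = 19 + S$)
$C{\left(Q \right)} = Q \left(4 + Q\right)$
$\left(V{\left(-52,126 \right)} + N{\left(-98 \right)}\right) + C{\left(-147 \right)} = \left(\left(19 + 126\right) - \frac{1}{101}\right) - 147 \left(4 - 147\right) = \left(145 - \frac{1}{101}\right) - -21021 = \frac{14644}{101} + 21021 = \frac{2137765}{101}$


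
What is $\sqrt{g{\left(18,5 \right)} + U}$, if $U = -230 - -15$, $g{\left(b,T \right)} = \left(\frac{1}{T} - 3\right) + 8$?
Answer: $\frac{i \sqrt{5245}}{5} \approx 14.484 i$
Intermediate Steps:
$g{\left(b,T \right)} = 5 + \frac{1}{T}$ ($g{\left(b,T \right)} = \left(-3 + \frac{1}{T}\right) + 8 = 5 + \frac{1}{T}$)
$U = -215$ ($U = -230 + 15 = -215$)
$\sqrt{g{\left(18,5 \right)} + U} = \sqrt{\left(5 + \frac{1}{5}\right) - 215} = \sqrt{\frac{26}{5} - 215} = \sqrt{- \frac{1049}{5}} = \frac{i \sqrt{5245}}{5}$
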